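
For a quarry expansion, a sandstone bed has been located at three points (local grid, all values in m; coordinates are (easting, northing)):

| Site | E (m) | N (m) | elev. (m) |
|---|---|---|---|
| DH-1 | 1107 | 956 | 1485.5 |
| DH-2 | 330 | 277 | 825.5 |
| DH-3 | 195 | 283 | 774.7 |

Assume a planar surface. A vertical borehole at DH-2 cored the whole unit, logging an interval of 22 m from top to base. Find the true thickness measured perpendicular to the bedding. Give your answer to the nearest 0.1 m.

18.4 m

Let the plane be z = a·E + b·N + c.
DH-2−DH-1: −777a − 679b = −660;  DH-3−DH-1: −912a − 673b = −710.8.
Solving gives a = 0.39919, b = 0.51521.
|∇z| = √(a²+b²) = 0.65176, so dip δ = arctan(0.65176) = 33.09°.
True thickness = vertical thickness × cos δ = 22 × cos 33.09° = 18.4 m.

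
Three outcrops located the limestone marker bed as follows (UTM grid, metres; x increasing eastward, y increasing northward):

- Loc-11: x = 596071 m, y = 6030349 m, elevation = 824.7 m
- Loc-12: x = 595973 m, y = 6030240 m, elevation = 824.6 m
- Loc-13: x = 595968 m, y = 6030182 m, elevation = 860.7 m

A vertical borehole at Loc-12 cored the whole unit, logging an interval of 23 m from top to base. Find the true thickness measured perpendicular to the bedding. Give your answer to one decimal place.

Two edge vectors: Loc-11→Loc-12 = (-98, -109, -0.1), Loc-11→Loc-13 = (-103, -167, 36).
Normal n = (Loc-11→Loc-12) × (Loc-11→Loc-13) = (-3940.7, 3538.3, 5139).
So ∂z/∂x = −n_x/n_z = 0.76682 and ∂z/∂y = −n_y/n_z = −0.68852.
|∇z| = √(a²+b²) = 1.03057, so dip δ = arctan(1.03057) = 45.86°.
True thickness = vertical thickness × cos δ = 23 × cos 45.86° = 16.0 m.

16.0 m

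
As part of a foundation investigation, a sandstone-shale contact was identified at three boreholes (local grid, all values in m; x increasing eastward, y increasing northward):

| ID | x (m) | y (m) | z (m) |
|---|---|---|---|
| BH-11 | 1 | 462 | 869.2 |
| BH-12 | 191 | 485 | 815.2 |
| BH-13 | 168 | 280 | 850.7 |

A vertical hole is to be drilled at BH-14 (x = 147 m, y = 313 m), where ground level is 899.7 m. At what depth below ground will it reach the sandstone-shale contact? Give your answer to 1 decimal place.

48.1 m

Let the plane be z = a·x + b·y + c.
BH-12−BH-11: 190a + 23b = −54;  BH-13−BH-11: 167a − 182b = −18.5.
Solving gives a = −0.26687, b = −0.14323.
Then c = 869.2 − a·1 − b·462 = 935.64.
At (147, 313): z_contact = −39.23 − 44.83 + 935.64 = 851.58 m.
Depth below ground = 899.7 − 851.58 = 48.1 m.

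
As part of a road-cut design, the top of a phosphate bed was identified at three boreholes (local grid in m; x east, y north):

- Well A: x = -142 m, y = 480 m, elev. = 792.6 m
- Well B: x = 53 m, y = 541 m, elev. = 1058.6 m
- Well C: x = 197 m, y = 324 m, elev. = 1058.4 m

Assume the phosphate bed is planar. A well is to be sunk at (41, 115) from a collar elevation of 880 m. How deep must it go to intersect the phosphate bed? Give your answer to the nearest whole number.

155 m

Two edge vectors: Well A→Well B = (195, 61, 266), Well A→Well C = (339, -156, 265.8).
Normal n = (Well A→Well B) × (Well A→Well C) = (57709.8, 38343, -51099).
So ∂z/∂x = −n_x/n_z = 1.12937 and ∂z/∂y = −n_y/n_z = 0.75037.
Intercept c from Well A: 792.6 + 160.37 − 360.18 = 592.79.
At (41, 115): z_contact = 46.3 + 86.3 + 592.79 = 725.4 m.
Depth below ground = 880 − 725.4 = 155 m.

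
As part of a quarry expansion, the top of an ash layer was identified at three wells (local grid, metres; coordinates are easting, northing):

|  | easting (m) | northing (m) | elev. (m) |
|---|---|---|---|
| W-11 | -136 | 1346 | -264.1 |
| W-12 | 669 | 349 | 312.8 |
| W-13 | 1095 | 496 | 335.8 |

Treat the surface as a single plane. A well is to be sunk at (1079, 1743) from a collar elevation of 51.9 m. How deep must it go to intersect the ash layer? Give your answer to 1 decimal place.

Two edge vectors: W-11→W-12 = (805, -997, 576.9), W-11→W-13 = (1231, -850, 599.9).
Normal n = (W-11→W-12) × (W-11→W-13) = (-107735.3, 227244.4, 543057).
So ∂z/∂easting = −n_x/n_z = 0.198387 and ∂z/∂northing = −n_y/n_z = −0.418454.
Intercept c from W-11: -264.1 + 26.98 + 563.24 = 326.12.
At (1079, 1743): z_contact = 214.06 − 729.37 + 326.12 = -189.19 m.
Depth below ground = 51.9 − (-189.19) = 241.1 m.

241.1 m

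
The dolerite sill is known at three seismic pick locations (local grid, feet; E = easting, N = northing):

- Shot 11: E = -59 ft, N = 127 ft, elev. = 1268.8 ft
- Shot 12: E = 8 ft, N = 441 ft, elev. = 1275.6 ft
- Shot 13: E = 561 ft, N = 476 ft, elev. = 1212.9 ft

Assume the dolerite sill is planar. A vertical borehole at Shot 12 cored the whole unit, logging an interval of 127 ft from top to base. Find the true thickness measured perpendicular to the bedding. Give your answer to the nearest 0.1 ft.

Two edge vectors: Shot 11→Shot 12 = (67, 314, 6.8), Shot 11→Shot 13 = (620, 349, -55.9).
Normal n = (Shot 11→Shot 12) × (Shot 11→Shot 13) = (-19925.8, 7961.3, -171297).
So ∂z/∂E = −n_x/n_z = −0.11632 and ∂z/∂N = −n_y/n_z = 0.04648.
|∇z| = √(a²+b²) = 0.12526, so dip δ = arctan(0.12526) = 7.14°.
True thickness = vertical thickness × cos δ = 127 × cos 7.14° = 126.0 ft.

126.0 ft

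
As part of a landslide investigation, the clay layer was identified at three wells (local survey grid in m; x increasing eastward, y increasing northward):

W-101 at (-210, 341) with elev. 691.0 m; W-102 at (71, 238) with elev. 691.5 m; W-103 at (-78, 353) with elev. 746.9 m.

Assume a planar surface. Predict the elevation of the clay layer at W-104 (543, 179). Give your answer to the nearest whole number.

Let the plane be z = a·x + b·y + c.
W-102−W-101: 281a − 103b = 0.5;  W-103−W-101: 132a + 12b = 55.9.
Solving gives a = 0.33968, b = 0.92185.
Then c = 691 − a·-210 − b·341 = 447.98.
At (543, 179): z = 184.4 + 165.0 + 447.98 = 797.4 m.

797 m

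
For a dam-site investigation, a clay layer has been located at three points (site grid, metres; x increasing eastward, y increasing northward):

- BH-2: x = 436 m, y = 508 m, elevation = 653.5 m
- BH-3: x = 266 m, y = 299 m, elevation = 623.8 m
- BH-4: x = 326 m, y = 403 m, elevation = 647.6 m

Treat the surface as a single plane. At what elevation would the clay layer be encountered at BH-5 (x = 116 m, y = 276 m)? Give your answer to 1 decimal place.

Two edge vectors: BH-2→BH-3 = (-170, -209, -29.7), BH-2→BH-4 = (-110, -105, -5.9).
Normal n = (BH-2→BH-3) × (BH-2→BH-4) = (-1885.4, 2264, -5140).
So ∂z/∂x = −n_x/n_z = −0.36681 and ∂z/∂y = −n_y/n_z = 0.44047.
Intercept c from BH-2: 653.5 + 159.93 − 223.76 = 589.67.
At (116, 276): z = −42.5 + 121.6 + 589.67 = 668.7 m.

668.7 m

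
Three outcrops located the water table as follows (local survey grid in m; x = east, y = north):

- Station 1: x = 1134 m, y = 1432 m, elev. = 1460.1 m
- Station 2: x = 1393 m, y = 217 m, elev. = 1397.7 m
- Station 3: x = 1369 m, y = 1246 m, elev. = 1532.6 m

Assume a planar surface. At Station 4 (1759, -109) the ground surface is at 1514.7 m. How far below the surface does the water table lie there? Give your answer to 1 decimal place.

Let the plane be z = a·x + b·y + c.
Station 2−Station 1: 259a − 1215b = −62.4;  Station 3−Station 1: 235a − 186b = 72.5.
Solving gives a = 0.420027, b = 0.140895.
Then c = 1460.1 − a·1134 − b·1432 = 782.03.
At (1759, -109): z_contact = 738.83 − 15.36 + 782.03 = 1505.50 m.
Depth below ground = 1514.7 − 1505.50 = 9.2 m.

9.2 m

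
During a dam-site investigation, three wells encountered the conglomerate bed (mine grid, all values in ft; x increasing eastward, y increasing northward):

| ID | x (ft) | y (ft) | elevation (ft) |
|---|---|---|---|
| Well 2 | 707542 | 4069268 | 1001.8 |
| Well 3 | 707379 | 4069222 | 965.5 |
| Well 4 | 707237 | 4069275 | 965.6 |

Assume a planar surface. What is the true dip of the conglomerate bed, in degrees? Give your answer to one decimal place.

20.0°

Let the plane be z = a·x + b·y + c.
Well 3−Well 2: −163a − 46b = −36.3;  Well 4−Well 2: −305a + 7b = −36.2.
Solving gives a = 0.12651, b = 0.34084.
Gradient magnitude |∇z| = √(a² + b²) = √(0.01601 + 0.11617) = 0.36356.
True dip = arctan(0.36356) = 20.0°, dipping toward SSW (azimuth ≈ 200°).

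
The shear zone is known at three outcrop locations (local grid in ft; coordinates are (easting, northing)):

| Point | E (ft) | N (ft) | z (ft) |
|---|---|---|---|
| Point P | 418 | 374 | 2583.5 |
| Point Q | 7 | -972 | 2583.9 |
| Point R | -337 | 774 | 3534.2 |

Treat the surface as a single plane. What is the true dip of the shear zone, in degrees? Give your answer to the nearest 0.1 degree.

Let the plane be z = a·E + b·N + c.
Point Q−Point P: −411a − 1346b = 0.4;  Point R−Point P: −755a + 400b = 950.7.
Solving gives a = −1.08400, b = 0.33070.
Gradient magnitude |∇z| = √(a² + b²) = √(1.17505 + 0.10936) = 1.13332.
True dip = arctan(1.13332) = 48.6°, dipping toward ESE (azimuth ≈ 107°).

48.6°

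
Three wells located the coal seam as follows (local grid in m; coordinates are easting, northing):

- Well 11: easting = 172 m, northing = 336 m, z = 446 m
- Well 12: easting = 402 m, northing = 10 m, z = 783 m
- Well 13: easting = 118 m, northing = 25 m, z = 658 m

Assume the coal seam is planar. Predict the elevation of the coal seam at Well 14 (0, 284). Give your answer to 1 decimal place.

Let the plane be z = a·easting + b·northing + c.
Well 12−Well 11: 230a − 326b = 337;  Well 13−Well 11: −54a − 311b = 212.
Solving gives a = 0.40046, b = −0.75121.
Then c = 446 − a·172 − b·336 = 629.53.
At (0, 284): z = 0.0 − 213.3 + 629.53 = 416.2 m.

416.2 m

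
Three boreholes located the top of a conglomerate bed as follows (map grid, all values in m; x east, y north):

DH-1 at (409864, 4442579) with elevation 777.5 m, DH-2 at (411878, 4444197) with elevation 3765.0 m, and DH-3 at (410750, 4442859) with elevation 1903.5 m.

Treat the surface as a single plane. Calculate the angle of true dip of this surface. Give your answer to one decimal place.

Two edge vectors: DH-1→DH-2 = (2014, 1618, 2987.5), DH-1→DH-3 = (886, 280, 1126).
Normal n = (DH-1→DH-2) × (DH-1→DH-3) = (985368, 379161, -869628).
So ∂z/∂x = −n_x/n_z = 1.13309 and ∂z/∂y = −n_y/n_z = 0.43600.
Gradient magnitude |∇z| = √(a² + b²) = √(1.28390 + 0.19010) = 1.21408.
True dip = arctan(1.21408) = 50.5°, dipping toward WSW (azimuth ≈ 249°).

50.5°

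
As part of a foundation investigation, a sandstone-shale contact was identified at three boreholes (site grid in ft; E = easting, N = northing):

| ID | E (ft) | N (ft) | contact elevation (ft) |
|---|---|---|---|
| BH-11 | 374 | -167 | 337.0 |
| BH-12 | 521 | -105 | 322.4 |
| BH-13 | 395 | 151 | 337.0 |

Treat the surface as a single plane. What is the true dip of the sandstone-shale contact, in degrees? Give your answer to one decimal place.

Two edge vectors: BH-11→BH-12 = (147, 62, -14.6), BH-11→BH-13 = (21, 318, 0).
Normal n = (BH-11→BH-12) × (BH-11→BH-13) = (4642.8, -306.6, 45444).
So ∂z/∂E = −n_x/n_z = −0.10217 and ∂z/∂N = −n_y/n_z = 0.00675.
Gradient magnitude |∇z| = √(a² + b²) = √(0.01044 + 0.00005) = 0.10239.
True dip = arctan(0.10239) = 5.8°, dipping toward E (azimuth ≈ 094°).

5.8°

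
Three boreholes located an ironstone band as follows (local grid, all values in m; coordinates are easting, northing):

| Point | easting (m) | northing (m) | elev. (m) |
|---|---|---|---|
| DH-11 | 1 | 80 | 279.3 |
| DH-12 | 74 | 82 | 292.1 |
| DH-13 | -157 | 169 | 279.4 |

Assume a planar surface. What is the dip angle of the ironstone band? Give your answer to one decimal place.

Let the plane be z = a·easting + b·northing + c.
DH-12−DH-11: 73a + 2b = 12.8;  DH-13−DH-11: −158a + 89b = 0.1.
Solving gives a = 0.16718, b = 0.29792.
Gradient magnitude |∇z| = √(a² + b²) = √(0.02795 + 0.08875) = 0.34162.
True dip = arctan(0.34162) = 18.9°, dipping toward SSW (azimuth ≈ 209°).

18.9°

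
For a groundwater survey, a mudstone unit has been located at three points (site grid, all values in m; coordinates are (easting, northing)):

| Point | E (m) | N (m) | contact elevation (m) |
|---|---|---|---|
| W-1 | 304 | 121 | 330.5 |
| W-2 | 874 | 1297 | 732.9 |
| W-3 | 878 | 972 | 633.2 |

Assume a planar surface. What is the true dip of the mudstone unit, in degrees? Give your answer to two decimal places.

17.53°

Two edge vectors: W-1→W-2 = (570, 1176, 402.4), W-1→W-3 = (574, 851, 302.7).
Normal n = (W-1→W-2) × (W-1→W-3) = (13532.8, 58438.6, -189954).
So ∂z/∂E = −n_x/n_z = 0.07124 and ∂z/∂N = −n_y/n_z = 0.30765.
Gradient magnitude |∇z| = √(a² + b²) = √(0.00508 + 0.09465) = 0.31579.
True dip = arctan(0.31579) = 17.53°, dipping toward SSW (azimuth ≈ 193°).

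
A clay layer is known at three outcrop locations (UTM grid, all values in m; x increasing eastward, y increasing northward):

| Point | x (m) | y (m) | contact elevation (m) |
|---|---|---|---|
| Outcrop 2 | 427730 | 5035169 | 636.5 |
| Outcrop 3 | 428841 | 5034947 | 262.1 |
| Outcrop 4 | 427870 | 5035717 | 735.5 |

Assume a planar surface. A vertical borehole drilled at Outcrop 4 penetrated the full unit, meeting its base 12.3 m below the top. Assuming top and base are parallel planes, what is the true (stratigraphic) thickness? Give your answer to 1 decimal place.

11.5 m

Two edge vectors: Outcrop 2→Outcrop 3 = (1111, -222, -374.4), Outcrop 2→Outcrop 4 = (140, 548, 99).
Normal n = (Outcrop 2→Outcrop 3) × (Outcrop 2→Outcrop 4) = (183193.2, -162405, 639908).
So ∂z/∂x = −n_x/n_z = −0.28628 and ∂z/∂y = −n_y/n_z = 0.25379.
|∇z| = √(a²+b²) = 0.38258, so dip δ = arctan(0.38258) = 20.94°.
True thickness = vertical thickness × cos δ = 12.3 × cos 20.94° = 11.5 m.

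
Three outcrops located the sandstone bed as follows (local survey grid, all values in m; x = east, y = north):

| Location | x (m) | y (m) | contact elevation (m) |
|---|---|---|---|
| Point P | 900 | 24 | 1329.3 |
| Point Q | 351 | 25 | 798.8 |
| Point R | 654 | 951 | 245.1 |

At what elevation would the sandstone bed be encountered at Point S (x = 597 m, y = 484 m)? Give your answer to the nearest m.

Let the plane be z = a·x + b·y + c.
Point Q−Point P: −549a + 1b = −530.5;  Point R−Point P: −246a + 927b = −1084.2.
Solving gives a = 0.96464, b = −0.91359.
Then c = 1329.3 − a·900 − b·24 = 483.05.
At (597, 484): z = 575.9 − 442.2 + 483.05 = 616.8 m.

617 m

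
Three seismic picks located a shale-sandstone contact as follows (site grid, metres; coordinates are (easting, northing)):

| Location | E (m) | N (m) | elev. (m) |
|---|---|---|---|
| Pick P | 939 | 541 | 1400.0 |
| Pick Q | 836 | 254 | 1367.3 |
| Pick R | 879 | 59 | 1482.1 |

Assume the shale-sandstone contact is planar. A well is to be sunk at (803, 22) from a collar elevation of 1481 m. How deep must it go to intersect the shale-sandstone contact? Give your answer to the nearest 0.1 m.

79.2 m

Two edge vectors: Pick P→Pick Q = (-103, -287, -32.7), Pick P→Pick R = (-60, -482, 82.1).
Normal n = (Pick P→Pick Q) × (Pick P→Pick R) = (-39324.1, 10418.3, 32426).
So ∂z/∂E = −n_x/n_z = 1.21273 and ∂z/∂N = −n_y/n_z = −0.32129.
Intercept c from Pick P: 1400 − 1138.76 + 173.82 = 435.06.
At (803, 22): z_contact = 973.83 − 7.07 + 435.06 = 1401.82 m.
Depth below ground = 1481 − 1401.82 = 79.2 m.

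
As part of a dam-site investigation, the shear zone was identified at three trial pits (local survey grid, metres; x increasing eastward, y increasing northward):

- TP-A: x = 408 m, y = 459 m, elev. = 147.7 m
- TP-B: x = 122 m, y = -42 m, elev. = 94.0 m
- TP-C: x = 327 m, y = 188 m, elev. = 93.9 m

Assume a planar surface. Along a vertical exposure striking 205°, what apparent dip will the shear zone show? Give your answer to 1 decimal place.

Let the plane be z = a·x + b·y + c.
TP-B−TP-A: −286a − 501b = −53.7;  TP-C−TP-A: −81a − 271b = −53.8.
Solving gives a = −0.33585, b = 0.29891.
Unit vector along 205° is (sin 205°, cos 205°) = (-0.4226, -0.9063).
Slope in that direction = a·(-0.4226) + b·(-0.9063) = −0.12897.
Apparent dip = arctan|0.12897| = 7.3° (true dip is 24.2°, so apparent ≤ true as expected).

7.3°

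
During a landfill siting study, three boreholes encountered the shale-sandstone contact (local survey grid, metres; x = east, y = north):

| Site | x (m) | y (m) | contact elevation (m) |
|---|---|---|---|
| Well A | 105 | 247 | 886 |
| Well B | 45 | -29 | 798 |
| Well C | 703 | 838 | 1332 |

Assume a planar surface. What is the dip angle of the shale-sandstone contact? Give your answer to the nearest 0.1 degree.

Let the plane be z = a·x + b·y + c.
Well B−Well A: −60a − 276b = −88;  Well C−Well A: 598a + 591b = 446.
Solving gives a = 0.54857, b = 0.19959.
Gradient magnitude |∇z| = √(a² + b²) = √(0.30093 + 0.03983) = 0.58375.
True dip = arctan(0.58375) = 30.3°, dipping toward WSW (azimuth ≈ 250°).

30.3°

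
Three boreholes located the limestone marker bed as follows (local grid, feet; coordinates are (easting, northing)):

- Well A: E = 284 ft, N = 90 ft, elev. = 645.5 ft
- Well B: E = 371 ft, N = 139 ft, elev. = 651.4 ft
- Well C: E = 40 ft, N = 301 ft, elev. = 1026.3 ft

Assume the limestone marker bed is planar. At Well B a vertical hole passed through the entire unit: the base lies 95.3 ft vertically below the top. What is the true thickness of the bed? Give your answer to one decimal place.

Two edge vectors: Well A→Well B = (87, 49, 5.9), Well A→Well C = (-244, 211, 380.8).
Normal n = (Well A→Well B) × (Well A→Well C) = (17414.3, -34569.2, 30313).
So ∂z/∂E = −n_x/n_z = −0.57448 and ∂z/∂N = −n_y/n_z = 1.14041.
|∇z| = √(a²+b²) = 1.27693, so dip δ = arctan(1.27693) = 51.93°.
True thickness = vertical thickness × cos δ = 95.3 × cos 51.93° = 58.8 ft.

58.8 ft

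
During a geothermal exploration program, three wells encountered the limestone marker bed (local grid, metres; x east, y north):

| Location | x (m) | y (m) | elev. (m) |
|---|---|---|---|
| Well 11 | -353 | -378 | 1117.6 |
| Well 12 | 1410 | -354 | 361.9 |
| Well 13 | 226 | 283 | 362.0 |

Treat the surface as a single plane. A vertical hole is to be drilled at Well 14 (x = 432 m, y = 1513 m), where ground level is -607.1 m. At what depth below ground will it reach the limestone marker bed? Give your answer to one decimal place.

Two edge vectors: Well 11→Well 12 = (1763, 24, -755.7), Well 11→Well 13 = (579, 661, -755.6).
Normal n = (Well 11→Well 12) × (Well 11→Well 13) = (481383.3, 894572.5, 1151447).
So ∂z/∂x = −n_x/n_z = −0.418068 and ∂z/∂y = −n_y/n_z = −0.776912.
Intercept c from Well 11: 1117.6 − 147.58 − 293.67 = 676.35.
At (432, 1513): z_contact = −180.61 − 1175.47 + 676.35 = -679.72 m.
Depth below ground = -607.1 − (-679.72) = 72.6 m.

72.6 m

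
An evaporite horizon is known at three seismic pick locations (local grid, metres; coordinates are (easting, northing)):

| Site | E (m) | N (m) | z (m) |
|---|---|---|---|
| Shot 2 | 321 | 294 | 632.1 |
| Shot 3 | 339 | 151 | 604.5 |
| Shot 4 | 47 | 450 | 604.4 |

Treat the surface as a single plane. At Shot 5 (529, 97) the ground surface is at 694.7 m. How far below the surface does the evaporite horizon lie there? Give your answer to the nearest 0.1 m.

59.0 m

Two edge vectors: Shot 2→Shot 3 = (18, -143, -27.6), Shot 2→Shot 4 = (-274, 156, -27.7).
Normal n = (Shot 2→Shot 3) × (Shot 2→Shot 4) = (8266.7, 8061, -36374).
So ∂z/∂E = −n_x/n_z = 0.22727 and ∂z/∂N = −n_y/n_z = 0.22161.
Intercept c from Shot 2: 632.1 − 72.95 − 65.15 = 493.99.
At (529, 97): z_contact = 120.23 + 21.50 + 493.99 = 635.71 m.
Depth below ground = 694.7 − 635.71 = 59.0 m.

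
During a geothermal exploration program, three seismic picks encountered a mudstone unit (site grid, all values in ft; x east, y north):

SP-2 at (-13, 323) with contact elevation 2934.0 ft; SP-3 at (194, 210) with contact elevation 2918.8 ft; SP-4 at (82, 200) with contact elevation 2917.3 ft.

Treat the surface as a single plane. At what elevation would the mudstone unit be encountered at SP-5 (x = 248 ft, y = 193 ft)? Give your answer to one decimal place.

2916.5 ft

Let the plane be z = a·x + b·y + c.
SP-3−SP-2: 207a − 113b = −15.2;  SP-4−SP-2: 95a − 123b = −16.7.
Solving gives a = 0.00119, b = 0.13669.
Then c = 2934 − a·-13 − b·323 = 2889.86.
At (248, 193): z = 0.3 + 26.4 + 2889.86 = 2916.5 ft.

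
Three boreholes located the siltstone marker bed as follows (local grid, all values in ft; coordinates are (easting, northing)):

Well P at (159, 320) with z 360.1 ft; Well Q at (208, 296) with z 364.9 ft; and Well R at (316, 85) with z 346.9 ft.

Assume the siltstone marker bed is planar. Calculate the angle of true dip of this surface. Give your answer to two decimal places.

14.56°

Let the plane be z = a·E + b·N + c.
Well Q−Well P: 49a − 24b = 4.8;  Well R−Well P: 157a − 235b = −13.2.
Solving gives a = 0.18650, b = 0.18077.
Gradient magnitude |∇z| = √(a² + b²) = √(0.03478 + 0.03268) = 0.25973.
True dip = arctan(0.25973) = 14.56°, dipping toward SW (azimuth ≈ 226°).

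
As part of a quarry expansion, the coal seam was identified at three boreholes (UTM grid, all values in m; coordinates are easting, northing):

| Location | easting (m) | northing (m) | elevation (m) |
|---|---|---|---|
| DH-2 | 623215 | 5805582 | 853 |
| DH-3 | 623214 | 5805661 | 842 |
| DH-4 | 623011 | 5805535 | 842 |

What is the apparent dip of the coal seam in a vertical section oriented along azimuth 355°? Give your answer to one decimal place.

8.3°

Let the plane be z = a·easting + b·northing + c.
DH-3−DH-2: −1a + 79b = −11;  DH-4−DH-2: −204a − 47b = −11.
Solving gives a = 0.08575, b = −0.13816.
Unit vector along 355° is (sin 355°, cos 355°) = (-0.0872, 0.9962).
Slope in that direction = a·(-0.0872) + b·(0.9962) = −0.14510.
Apparent dip = arctan|0.14510| = 8.3° (true dip is 9.2°, so apparent ≤ true as expected).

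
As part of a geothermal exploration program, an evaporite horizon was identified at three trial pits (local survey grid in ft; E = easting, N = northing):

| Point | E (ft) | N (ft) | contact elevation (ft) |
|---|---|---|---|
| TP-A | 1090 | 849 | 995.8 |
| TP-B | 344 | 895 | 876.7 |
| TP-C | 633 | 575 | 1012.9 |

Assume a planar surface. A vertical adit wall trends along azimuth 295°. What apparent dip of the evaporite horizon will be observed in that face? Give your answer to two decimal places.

Two edge vectors: TP-A→TP-B = (-746, 46, -119.1), TP-A→TP-C = (-457, -274, 17.1).
Normal n = (TP-A→TP-B) × (TP-A→TP-C) = (-31846.8, 67185.3, 225426).
So ∂z/∂E = −n_x/n_z = 0.14127 and ∂z/∂N = −n_y/n_z = −0.29804.
Unit vector along 295° is (sin 295°, cos 295°) = (-0.9063, 0.4226).
Slope in that direction = a·(-0.9063) + b·(0.4226) = −0.25399.
Apparent dip = arctan|0.25399| = 14.25° (true dip is 18.3°, so apparent ≤ true as expected).

14.25°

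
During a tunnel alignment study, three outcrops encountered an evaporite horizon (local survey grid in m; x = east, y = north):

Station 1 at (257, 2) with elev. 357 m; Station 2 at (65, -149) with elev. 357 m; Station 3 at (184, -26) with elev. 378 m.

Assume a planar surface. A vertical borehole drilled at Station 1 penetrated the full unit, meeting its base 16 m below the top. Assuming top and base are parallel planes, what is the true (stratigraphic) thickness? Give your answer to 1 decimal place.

Let the plane be z = a·x + b·y + c.
Station 2−Station 1: −192a − 151b = 0;  Station 3−Station 1: −73a − 28b = 21.
Solving gives a = −0.56154, b = 0.71401.
|∇z| = √(a²+b²) = 0.90837, so dip δ = arctan(0.90837) = 42.25°.
True thickness = vertical thickness × cos δ = 16 × cos 42.25° = 11.8 m.

11.8 m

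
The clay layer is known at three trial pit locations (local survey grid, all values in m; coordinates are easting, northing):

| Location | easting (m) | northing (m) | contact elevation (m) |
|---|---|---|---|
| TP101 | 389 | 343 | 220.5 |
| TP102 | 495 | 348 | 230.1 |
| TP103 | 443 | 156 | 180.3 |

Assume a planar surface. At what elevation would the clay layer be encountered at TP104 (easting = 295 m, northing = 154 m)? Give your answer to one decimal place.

168.1 m

Let the plane be z = a·easting + b·northing + c.
TP102−TP101: 106a + 5b = 9.6;  TP103−TP101: 54a − 187b = −40.2.
Solving gives a = 0.07935, b = 0.23789.
Then c = 220.5 − a·389 − b·343 = 108.04.
At (295, 154): z = 23.4 + 36.6 + 108.04 = 168.1 m.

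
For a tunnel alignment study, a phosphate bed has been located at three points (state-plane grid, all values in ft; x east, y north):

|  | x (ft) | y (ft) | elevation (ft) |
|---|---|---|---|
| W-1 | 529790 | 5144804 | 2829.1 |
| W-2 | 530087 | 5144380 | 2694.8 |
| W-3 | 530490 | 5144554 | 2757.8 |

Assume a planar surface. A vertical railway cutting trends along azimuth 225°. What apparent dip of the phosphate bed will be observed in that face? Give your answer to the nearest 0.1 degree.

13.6°

Two edge vectors: W-1→W-2 = (297, -424, -134.3), W-1→W-3 = (700, -250, -71.3).
Normal n = (W-1→W-2) × (W-1→W-3) = (-3343.8, -72833.9, 222550).
So ∂z/∂x = −n_x/n_z = 0.01502 and ∂z/∂y = −n_y/n_z = 0.32727.
Unit vector along 225° is (sin 225°, cos 225°) = (-0.7071, -0.7071).
Slope in that direction = a·(-0.7071) + b·(-0.7071) = −0.24204.
Apparent dip = arctan|0.24204| = 13.6° (true dip is 18.1°, so apparent ≤ true as expected).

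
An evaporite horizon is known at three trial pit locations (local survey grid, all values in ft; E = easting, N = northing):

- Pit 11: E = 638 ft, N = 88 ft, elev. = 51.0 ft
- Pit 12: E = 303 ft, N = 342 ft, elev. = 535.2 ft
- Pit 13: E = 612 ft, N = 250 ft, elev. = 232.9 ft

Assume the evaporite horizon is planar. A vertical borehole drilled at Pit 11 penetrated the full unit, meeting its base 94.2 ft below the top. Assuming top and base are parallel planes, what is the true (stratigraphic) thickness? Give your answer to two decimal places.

59.74 ft

Let the plane be z = a·E + b·N + c.
Pit 12−Pit 11: −335a + 254b = 484.2;  Pit 13−Pit 11: −26a + 162b = 181.9.
Solving gives a = −0.67633, b = 1.01429.
|∇z| = √(a²+b²) = 1.21910, so dip δ = arctan(1.21910) = 50.64°.
True thickness = vertical thickness × cos δ = 94.2 × cos 50.64° = 59.74 ft.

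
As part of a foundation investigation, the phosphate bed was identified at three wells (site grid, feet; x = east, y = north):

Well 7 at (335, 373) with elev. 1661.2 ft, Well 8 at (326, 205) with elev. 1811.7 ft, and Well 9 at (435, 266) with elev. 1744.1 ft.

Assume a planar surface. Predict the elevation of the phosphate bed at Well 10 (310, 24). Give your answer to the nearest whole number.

Two edge vectors: Well 7→Well 8 = (-9, -168, 150.5), Well 7→Well 9 = (100, -107, 82.9).
Normal n = (Well 7→Well 8) × (Well 7→Well 9) = (2176.3, 15796.1, 17763).
So ∂z/∂x = −n_x/n_z = −0.12252 and ∂z/∂y = −n_y/n_z = −0.88927.
Intercept c from Well 7: 1661.2 + 41.04 + 331.70 = 2033.94.
At (310, 24): z = −38.0 − 21.3 + 2033.94 = 1974.6 ft.

1975 ft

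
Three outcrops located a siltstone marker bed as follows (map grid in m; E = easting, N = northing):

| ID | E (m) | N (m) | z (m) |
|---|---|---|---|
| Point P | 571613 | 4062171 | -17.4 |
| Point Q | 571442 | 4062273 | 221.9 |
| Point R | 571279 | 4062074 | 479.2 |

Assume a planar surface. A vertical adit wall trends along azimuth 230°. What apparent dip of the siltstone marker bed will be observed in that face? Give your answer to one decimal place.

49.7°

Two edge vectors: Point P→Point Q = (-171, 102, 239.3), Point P→Point R = (-334, -97, 496.6).
Normal n = (Point P→Point Q) × (Point P→Point R) = (73865.3, 4992.4, 50655).
So ∂z/∂E = −n_x/n_z = −1.45820 and ∂z/∂N = −n_y/n_z = −0.09856.
Unit vector along 230° is (sin 230°, cos 230°) = (-0.7660, -0.6428).
Slope in that direction = a·(-0.7660) + b·(-0.6428) = 1.18040.
Apparent dip = arctan|1.18040| = 49.7° (true dip is 55.6°, so apparent ≤ true as expected).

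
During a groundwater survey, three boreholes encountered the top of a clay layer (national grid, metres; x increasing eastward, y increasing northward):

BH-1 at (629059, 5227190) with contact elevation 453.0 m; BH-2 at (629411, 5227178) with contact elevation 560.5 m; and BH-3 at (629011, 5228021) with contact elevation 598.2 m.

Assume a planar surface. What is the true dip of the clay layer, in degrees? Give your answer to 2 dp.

Let the plane be z = a·x + b·y + c.
BH-2−BH-1: 352a − 12b = 107.5;  BH-3−BH-1: −48a + 831b = 145.2.
Solving gives a = 0.31197, b = 0.19275.
Gradient magnitude |∇z| = √(a² + b²) = √(0.09732 + 0.03715) = 0.36671.
True dip = arctan(0.36671) = 20.14°, dipping toward WSW (azimuth ≈ 238°).

20.14°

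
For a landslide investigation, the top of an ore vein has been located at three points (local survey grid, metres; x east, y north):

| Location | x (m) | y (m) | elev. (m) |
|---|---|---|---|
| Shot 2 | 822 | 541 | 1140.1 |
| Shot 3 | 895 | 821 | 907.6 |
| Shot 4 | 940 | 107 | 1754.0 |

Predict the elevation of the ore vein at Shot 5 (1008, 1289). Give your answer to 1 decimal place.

509.1 m

Two edge vectors: Shot 2→Shot 3 = (73, 280, -232.5), Shot 2→Shot 4 = (118, -434, 613.9).
Normal n = (Shot 2→Shot 3) × (Shot 2→Shot 4) = (70987, -72249.7, -64722).
So ∂z/∂x = −n_x/n_z = 1.096799 and ∂z/∂y = −n_y/n_z = −1.116308.
Intercept c from Shot 2: 1140.1 − 901.57 + 603.92 = 842.45.
At (1008, 1289): z = 1105.6 − 1438.9 + 842.45 = 509.1 m.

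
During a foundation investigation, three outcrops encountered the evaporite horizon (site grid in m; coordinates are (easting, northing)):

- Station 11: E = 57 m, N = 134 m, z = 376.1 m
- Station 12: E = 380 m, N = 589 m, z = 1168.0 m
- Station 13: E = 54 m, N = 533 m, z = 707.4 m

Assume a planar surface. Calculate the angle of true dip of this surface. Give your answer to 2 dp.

56.68°

Let the plane be z = a·E + b·N + c.
Station 12−Station 11: 323a + 455b = 791.9;  Station 13−Station 11: −3a + 399b = 331.3.
Solving gives a = 1.26861, b = 0.83986.
Gradient magnitude |∇z| = √(a² + b²) = √(1.60938 + 0.70537) = 1.52143.
True dip = arctan(1.52143) = 56.68°, dipping toward WSW (azimuth ≈ 236°).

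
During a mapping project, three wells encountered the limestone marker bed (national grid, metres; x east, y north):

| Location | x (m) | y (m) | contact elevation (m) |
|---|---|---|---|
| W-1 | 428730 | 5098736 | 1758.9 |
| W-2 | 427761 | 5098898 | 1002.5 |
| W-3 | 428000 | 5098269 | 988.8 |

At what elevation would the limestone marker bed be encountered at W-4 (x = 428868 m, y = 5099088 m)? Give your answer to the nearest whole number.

Two edge vectors: W-1→W-2 = (-969, 162, -756.4), W-1→W-3 = (-730, -467, -770.1).
Normal n = (W-1→W-2) × (W-1→W-3) = (-477995, -194054.9, 570783).
So ∂z/∂x = −n_x/n_z = 0.83743734 and ∂z/∂y = −n_y/n_z = 0.33998017.
Intercept c from W-1: 1758.9 − 359034.51 − 1733469.12 = −2090744.73.
At (428868, 5099088): z = 359150.1 + 1733588.8 − 2090744.73 = 1994.1 m.

1994 m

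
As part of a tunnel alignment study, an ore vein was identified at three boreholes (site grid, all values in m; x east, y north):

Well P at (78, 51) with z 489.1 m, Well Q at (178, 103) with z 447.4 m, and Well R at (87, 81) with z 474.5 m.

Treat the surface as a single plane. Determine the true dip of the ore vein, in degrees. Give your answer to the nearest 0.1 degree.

25.2°

Let the plane be z = a·x + b·y + c.
Well Q−Well P: 100a + 52b = −41.7;  Well R−Well P: 9a + 30b = −14.6.
Solving gives a = −0.19423, b = −0.42840.
Gradient magnitude |∇z| = √(a² + b²) = √(0.03773 + 0.18352) = 0.47037.
True dip = arctan(0.47037) = 25.2°, dipping toward NNE (azimuth ≈ 024°).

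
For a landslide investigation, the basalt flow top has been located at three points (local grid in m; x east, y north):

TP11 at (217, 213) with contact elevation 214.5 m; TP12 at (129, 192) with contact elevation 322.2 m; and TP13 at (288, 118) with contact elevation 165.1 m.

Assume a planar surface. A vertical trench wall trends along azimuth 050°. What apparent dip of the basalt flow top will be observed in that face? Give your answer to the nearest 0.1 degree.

47.5°

Two edge vectors: TP11→TP12 = (-88, -21, 107.7), TP11→TP13 = (71, -95, -49.4).
Normal n = (TP11→TP12) × (TP11→TP13) = (11268.9, 3299.5, 9851).
So ∂z/∂x = −n_x/n_z = −1.14393 and ∂z/∂y = −n_y/n_z = −0.33494.
Unit vector along 050° is (sin 50°, cos 50°) = (0.7660, 0.6428).
Slope in that direction = a·(0.7660) + b·(0.6428) = −1.09160.
Apparent dip = arctan|1.09160| = 47.5° (true dip is 50.0°, so apparent ≤ true as expected).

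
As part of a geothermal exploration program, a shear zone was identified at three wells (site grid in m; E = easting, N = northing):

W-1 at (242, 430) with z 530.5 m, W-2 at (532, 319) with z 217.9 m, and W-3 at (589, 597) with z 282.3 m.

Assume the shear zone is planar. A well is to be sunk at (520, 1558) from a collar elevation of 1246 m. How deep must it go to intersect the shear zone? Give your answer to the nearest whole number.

497 m

Two edge vectors: W-1→W-2 = (290, -111, -312.6), W-1→W-3 = (347, 167, -248.2).
Normal n = (W-1→W-2) × (W-1→W-3) = (79754.4, -36494.2, 86947).
So ∂z/∂E = −n_x/n_z = −0.91728 and ∂z/∂N = −n_y/n_z = 0.41973.
Intercept c from W-1: 530.5 + 221.98 − 180.48 = 572.00.
At (520, 1558): z_contact = −477.0 + 653.9 + 572.00 = 749.0 m.
Depth below ground = 1246 − 749.0 = 497 m.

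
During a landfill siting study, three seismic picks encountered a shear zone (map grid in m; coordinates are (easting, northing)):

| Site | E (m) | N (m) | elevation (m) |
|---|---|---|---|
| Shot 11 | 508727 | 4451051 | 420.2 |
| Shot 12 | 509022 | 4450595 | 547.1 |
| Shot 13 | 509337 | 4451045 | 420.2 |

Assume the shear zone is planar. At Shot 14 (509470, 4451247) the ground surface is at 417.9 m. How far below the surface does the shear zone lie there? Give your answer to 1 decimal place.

54.6 m

Let the plane be z = a·E + b·N + c.
Shot 12−Shot 11: 295a − 456b = 126.9;  Shot 13−Shot 11: 610a − 6b = 0.
Solving gives a = −0.002754803, b = −0.280071638.
Then c = 420.2 − a·508727 − b·4451051 = 1248434.79.
At (509470, 4451247): z_contact = −1403.49 − 1246668.04 + 1248434.79 = 363.26 m.
Depth below ground = 417.9 − 363.26 = 54.6 m.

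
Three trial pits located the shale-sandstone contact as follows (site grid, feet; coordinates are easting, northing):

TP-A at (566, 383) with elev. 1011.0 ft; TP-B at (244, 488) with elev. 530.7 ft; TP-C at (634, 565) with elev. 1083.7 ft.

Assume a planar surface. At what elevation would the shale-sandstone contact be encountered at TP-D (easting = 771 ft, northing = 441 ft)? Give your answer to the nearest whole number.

1299 ft

Let the plane be z = a·easting + b·northing + c.
TP-B−TP-A: −322a + 105b = −480.3;  TP-C−TP-A: 68a + 182b = 72.7.
Solving gives a = 1.44573, b = −0.14071.
Then c = 1011 − a·566 − b·383 = 246.61.
At (771, 441): z = 1114.7 − 62.1 + 246.61 = 1299.2 ft.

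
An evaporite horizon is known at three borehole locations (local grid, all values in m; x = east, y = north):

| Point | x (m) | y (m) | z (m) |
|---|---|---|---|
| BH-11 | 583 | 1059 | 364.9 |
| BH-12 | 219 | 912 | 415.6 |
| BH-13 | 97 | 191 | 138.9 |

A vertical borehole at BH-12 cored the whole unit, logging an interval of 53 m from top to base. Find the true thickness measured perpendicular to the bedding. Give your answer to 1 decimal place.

Let the plane be z = a·x + b·y + c.
BH-12−BH-11: −364a − 147b = 50.7;  BH-13−BH-11: −486a − 868b = −226.
Solving gives a = −0.31585, b = 0.43722.
|∇z| = √(a²+b²) = 0.53937, so dip δ = arctan(0.53937) = 28.34°.
True thickness = vertical thickness × cos δ = 53 × cos 28.34° = 46.6 m.

46.6 m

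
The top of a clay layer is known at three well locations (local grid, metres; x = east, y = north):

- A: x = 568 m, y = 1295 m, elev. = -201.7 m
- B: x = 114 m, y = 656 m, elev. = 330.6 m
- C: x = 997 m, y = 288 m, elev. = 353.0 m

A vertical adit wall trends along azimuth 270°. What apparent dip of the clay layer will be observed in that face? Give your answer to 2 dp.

13.94°

Let the plane be z = a·x + b·y + c.
B−A: −454a − 639b = 532.3;  C−A: 429a − 1007b = 554.7.
Solving gives a = −0.24828, b = −0.65662.
Unit vector along 270° is (sin 270°, cos 270°) = (-1.0000, -0.0000).
Slope in that direction = a·(-1.0000) + b·(-0.0000) = 0.24828.
Apparent dip = arctan|0.24828| = 13.94° (true dip is 35.1°, so apparent ≤ true as expected).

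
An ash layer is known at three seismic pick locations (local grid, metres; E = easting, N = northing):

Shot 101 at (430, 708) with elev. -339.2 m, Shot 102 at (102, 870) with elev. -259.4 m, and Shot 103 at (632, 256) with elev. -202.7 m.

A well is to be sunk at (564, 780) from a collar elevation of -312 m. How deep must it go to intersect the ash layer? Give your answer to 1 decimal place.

132.6 m

Let the plane be z = a·E + b·N + c.
Shot 102−Shot 101: −328a + 162b = 79.8;  Shot 103−Shot 101: 202a − 452b = 136.5.
Solving gives a = −0.50361, b = −0.52705.
Then c = -339.2 − a·430 − b·708 = 250.50.
At (564, 780): z_contact = −284.03 − 411.10 + 250.50 = -444.63 m.
Depth below ground = -312 − (-444.63) = 132.6 m.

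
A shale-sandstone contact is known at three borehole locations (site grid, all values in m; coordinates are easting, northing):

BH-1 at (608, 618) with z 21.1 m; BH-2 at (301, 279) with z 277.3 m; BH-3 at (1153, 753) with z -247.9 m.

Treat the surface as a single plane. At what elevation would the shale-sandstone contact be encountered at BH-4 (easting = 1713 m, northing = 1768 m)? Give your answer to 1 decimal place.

-873.1 m

Two edge vectors: BH-1→BH-2 = (-307, -339, 256.2), BH-1→BH-3 = (545, 135, -269).
Normal n = (BH-1→BH-2) × (BH-1→BH-3) = (56604, 57046, 143310).
So ∂z/∂easting = −n_x/n_z = −0.394976 and ∂z/∂northing = −n_y/n_z = −0.398060.
Intercept c from BH-1: 21.1 + 240.15 + 246.00 = 507.25.
At (1713, 1768): z = −676.6 − 703.8 + 507.25 = -873.1 m.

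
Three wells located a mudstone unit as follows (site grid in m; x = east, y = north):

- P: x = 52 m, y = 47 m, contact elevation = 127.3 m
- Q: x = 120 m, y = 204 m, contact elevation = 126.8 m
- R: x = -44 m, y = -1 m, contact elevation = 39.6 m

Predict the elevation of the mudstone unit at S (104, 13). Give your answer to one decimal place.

205.4 m

Let the plane be z = a·x + b·y + c.
Q−P: 68a + 157b = −0.5;  R−P: −96a − 48b = −87.7.
Solving gives a = 1.16810, b = −0.50911.
Then c = 127.3 − a·52 − b·47 = 90.49.
At (104, 13): z = 121.5 − 6.6 + 90.49 = 205.4 m.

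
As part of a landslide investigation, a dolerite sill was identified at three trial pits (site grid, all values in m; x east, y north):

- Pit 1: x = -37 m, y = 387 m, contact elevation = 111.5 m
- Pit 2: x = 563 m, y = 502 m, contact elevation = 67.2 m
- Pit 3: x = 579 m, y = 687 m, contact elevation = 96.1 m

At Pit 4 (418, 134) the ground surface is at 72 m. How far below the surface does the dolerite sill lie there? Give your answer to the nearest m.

50 m

Two edge vectors: Pit 1→Pit 2 = (600, 115, -44.3), Pit 1→Pit 3 = (616, 300, -15.4).
Normal n = (Pit 1→Pit 2) × (Pit 1→Pit 3) = (11519, -18048.8, 109160).
So ∂z/∂x = −n_x/n_z = −0.10552 and ∂z/∂y = −n_y/n_z = 0.16534.
Intercept c from Pit 1: 111.5 − 3.90 − 63.99 = 43.61.
At (418, 134): z_contact = −44.1 + 22.2 + 43.61 = 21.7 m.
Depth below ground = 72 − 21.7 = 50 m.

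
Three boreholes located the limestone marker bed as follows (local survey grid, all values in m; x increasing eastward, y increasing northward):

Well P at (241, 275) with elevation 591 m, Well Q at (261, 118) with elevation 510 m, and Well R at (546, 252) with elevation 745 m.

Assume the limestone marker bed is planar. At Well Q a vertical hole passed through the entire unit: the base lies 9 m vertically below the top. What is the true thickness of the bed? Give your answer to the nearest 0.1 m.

7.0 m

Let the plane be z = a·x + b·y + c.
Well Q−Well P: 20a − 157b = −81;  Well R−Well P: 305a − 23b = 154.
Solving gives a = 0.54910, b = 0.58587.
|∇z| = √(a²+b²) = 0.80297, so dip δ = arctan(0.80297) = 38.76°.
True thickness = vertical thickness × cos δ = 9 × cos 38.76° = 7.0 m.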